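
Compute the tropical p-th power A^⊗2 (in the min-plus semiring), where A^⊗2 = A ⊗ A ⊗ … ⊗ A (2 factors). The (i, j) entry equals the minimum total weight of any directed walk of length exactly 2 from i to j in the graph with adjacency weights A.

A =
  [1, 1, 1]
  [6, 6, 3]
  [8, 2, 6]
A^⊗2 =
  [2, 2, 2]
  [7, 5, 7]
  [8, 8, 5]

Each entry (A^⊗2)_ij equals the minimum over all length-2 walks i = v_0 → v_1 → … → v_2 = j of Σ_t A[v_t][v_{t+1}]. For example, for (i, j) = (0, 2) we minimise over 3 possible intermediate vertex sequences; the minimum is 2, attained along the walk 0 → 0 → 2.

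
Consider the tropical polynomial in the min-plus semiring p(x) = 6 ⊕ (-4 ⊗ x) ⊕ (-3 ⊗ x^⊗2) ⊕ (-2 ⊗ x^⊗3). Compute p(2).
p(2) = -2

A tropical monomial a ⊗ x^⊗i evaluates to a + i · x. Evaluating each term at x = 2:
  Term 0 contributes 6 + 0 · 2 = 6
  Term 1 contributes -4 + 1 · 2 = -2
  Term 2 contributes -3 + 2 · 2 = 1
  Term 3 contributes -2 + 3 · 2 = 4
p(2) = ⊕ of these = min[6, -2, 1, 4] = -2.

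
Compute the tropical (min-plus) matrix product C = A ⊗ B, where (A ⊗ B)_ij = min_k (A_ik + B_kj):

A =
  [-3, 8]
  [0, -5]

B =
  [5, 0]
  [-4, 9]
A ⊗ B =
  [2, -3]
  [-9, 0]

Apply the min-plus product entry-by-entry:
  C[0][0] = min over k of (A[0][0] + B[0][0] = -3 + 5 = 2, A[0][1] + B[1][0] = 8 + -4 = 4) = 2 (attained at k = 0)
  C[0][1] = min over k of (A[0][0] + B[0][1] = -3 + 0 = -3, A[0][1] + B[1][1] = 8 + 9 = 17) = -3 (attained at k = 0)
  C[1][0] = min over k of (A[1][0] + B[0][0] = 0 + 5 = 5, A[1][1] + B[1][0] = -5 + -4 = -9) = -9 (attained at k = 1)
  C[1][1] = min over k of (A[1][0] + B[0][1] = 0 + 0 = 0, A[1][1] + B[1][1] = -5 + 9 = 4) = 0 (attained at k = 0)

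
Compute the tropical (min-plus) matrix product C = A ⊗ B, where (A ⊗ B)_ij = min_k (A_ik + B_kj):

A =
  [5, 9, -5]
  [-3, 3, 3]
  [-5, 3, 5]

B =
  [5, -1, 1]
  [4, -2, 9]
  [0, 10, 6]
A ⊗ B =
  [-5, 4, 1]
  [2, -4, -2]
  [0, -6, -4]

Apply the min-plus product entry-by-entry:
  C[0][0] = min over k of (A[0][0] + B[0][0] = 5 + 5 = 10, A[0][1] + B[1][0] = 9 + 4 = 13, A[0][2] + B[2][0] = -5 + 0 = -5) = -5 (attained at k = 2)
  C[0][1] = min over k of (A[0][0] + B[0][1] = 5 + -1 = 4, A[0][1] + B[1][1] = 9 + -2 = 7, A[0][2] + B[2][1] = -5 + 10 = 5) = 4 (attained at k = 0)
  C[0][2] = min over k of (A[0][0] + B[0][2] = 5 + 1 = 6, A[0][1] + B[1][2] = 9 + 9 = 18, A[0][2] + B[2][2] = -5 + 6 = 1) = 1 (attained at k = 2)
  C[1][0] = min over k of (A[1][0] + B[0][0] = -3 + 5 = 2, A[1][1] + B[1][0] = 3 + 4 = 7, A[1][2] + B[2][0] = 3 + 0 = 3) = 2 (attained at k = 0)
  C[1][1] = min over k of (A[1][0] + B[0][1] = -3 + -1 = -4, A[1][1] + B[1][1] = 3 + -2 = 1, A[1][2] + B[2][1] = 3 + 10 = 13) = -4 (attained at k = 0)
  C[1][2] = min over k of (A[1][0] + B[0][2] = -3 + 1 = -2, A[1][1] + B[1][2] = 3 + 9 = 12, A[1][2] + B[2][2] = 3 + 6 = 9) = -2 (attained at k = 0)
  C[2][0] = min over k of (A[2][0] + B[0][0] = -5 + 5 = 0, A[2][1] + B[1][0] = 3 + 4 = 7, A[2][2] + B[2][0] = 5 + 0 = 5) = 0 (attained at k = 0)
  C[2][1] = min over k of (A[2][0] + B[0][1] = -5 + -1 = -6, A[2][1] + B[1][1] = 3 + -2 = 1, A[2][2] + B[2][1] = 5 + 10 = 15) = -6 (attained at k = 0)
  C[2][2] = min over k of (A[2][0] + B[0][2] = -5 + 1 = -4, A[2][1] + B[1][2] = 3 + 9 = 12, A[2][2] + B[2][2] = 5 + 6 = 11) = -4 (attained at k = 0)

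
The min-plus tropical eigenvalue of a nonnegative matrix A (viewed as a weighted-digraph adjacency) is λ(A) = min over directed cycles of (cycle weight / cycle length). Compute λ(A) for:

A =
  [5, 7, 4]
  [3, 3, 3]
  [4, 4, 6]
λ(A) = 3

Enumerate directed cycles and compute their means (weight / length). Sample:
  cycle 0 → 0: weight = 5, length = 1, mean = 5/1 ≈ 5.000
  cycle 1 → 1: weight = 3, length = 1, mean = 3/1 ≈ 3.000
  cycle 2 → 2: weight = 6, length = 1, mean = 6/1 ≈ 6.000
  cycle 0 → 1 → 0: weight = 10, length = 2, mean = 10/2 ≈ 5.000
  cycle 0 → 2 → 0: weight = 8, length = 2, mean = 8/2 ≈ 4.000
  cycle 1 → 0 → 1: weight = 10, length = 2, mean = 10/2 ≈ 5.000
Minimum mean = 3.000, attained e.g. along the cycle 1 → 1 with weight 3 and length 1. So λ(A) = 3/1 = 3.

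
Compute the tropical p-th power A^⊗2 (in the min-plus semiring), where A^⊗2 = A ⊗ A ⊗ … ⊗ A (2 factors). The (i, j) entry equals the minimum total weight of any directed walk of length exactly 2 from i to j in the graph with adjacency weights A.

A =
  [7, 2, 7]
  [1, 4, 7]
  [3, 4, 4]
A^⊗2 =
  [3, 6, 9]
  [5, 3, 8]
  [5, 5, 8]

Each entry (A^⊗2)_ij equals the minimum over all length-2 walks i = v_0 → v_1 → … → v_2 = j of Σ_t A[v_t][v_{t+1}]. For example, for (i, j) = (0, 2) we minimise over 3 possible intermediate vertex sequences; the minimum is 9, attained along the walk 0 → 1 → 2.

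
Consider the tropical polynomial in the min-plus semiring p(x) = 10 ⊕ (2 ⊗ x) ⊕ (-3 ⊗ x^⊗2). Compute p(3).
p(3) = 3

A tropical monomial a ⊗ x^⊗i evaluates to a + i · x. Evaluating each term at x = 3:
  Term 0 contributes 10 + 0 · 3 = 10
  Term 1 contributes 2 + 1 · 3 = 5
  Term 2 contributes -3 + 2 · 3 = 3
p(3) = ⊕ of these = min[10, 5, 3] = 3.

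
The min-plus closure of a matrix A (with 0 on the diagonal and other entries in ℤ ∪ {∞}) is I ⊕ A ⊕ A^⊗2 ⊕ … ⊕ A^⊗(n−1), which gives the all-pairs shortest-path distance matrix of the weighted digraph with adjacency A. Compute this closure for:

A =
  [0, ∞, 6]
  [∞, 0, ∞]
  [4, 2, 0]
Closure =
  [0, 8, 6]
  [∞, 0, ∞]
  [4, 2, 0]

This is the Floyd-Warshall all-pairs shortest-path computation. For each intermediate vertex k = 0, 1, …, 2, update dist[i][j] ← min(dist[i][j], dist[i][k] + dist[k][j]). The final matrix gives, for each (i, j), the minimum total weight of any directed path from i to j (possibly empty when i = j).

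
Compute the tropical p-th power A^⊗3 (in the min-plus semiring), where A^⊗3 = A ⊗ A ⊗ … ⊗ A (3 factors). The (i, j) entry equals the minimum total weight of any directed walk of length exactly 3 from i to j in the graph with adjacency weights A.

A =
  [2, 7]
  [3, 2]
A^⊗3 =
  [6, 11]
  [7, 6]

Each entry (A^⊗3)_ij equals the minimum over all length-3 walks i = v_0 → v_1 → … → v_3 = j of Σ_t A[v_t][v_{t+1}]. For example, for (i, j) = (0, 1) we minimise over 4 possible intermediate vertex sequences; the minimum is 11, attained along the walk 0 → 0 → 0 → 1.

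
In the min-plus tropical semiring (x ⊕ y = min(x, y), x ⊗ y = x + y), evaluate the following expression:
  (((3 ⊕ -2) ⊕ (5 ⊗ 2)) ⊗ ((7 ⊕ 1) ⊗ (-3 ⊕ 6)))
(((3 ⊕ -2) ⊕ (5 ⊗ 2)) ⊗ ((7 ⊕ 1) ⊗ (-3 ⊕ 6))) = -4

Expand innermost to outermost. Recall ⊕ takes the minimum of its arguments and ⊗ takes their sum. Working out the expression (((3 ⊕ -2) ⊕ (5 ⊗ 2)) ⊗ ((7 ⊕ 1) ⊗ (-3 ⊕ 6))) gives -4.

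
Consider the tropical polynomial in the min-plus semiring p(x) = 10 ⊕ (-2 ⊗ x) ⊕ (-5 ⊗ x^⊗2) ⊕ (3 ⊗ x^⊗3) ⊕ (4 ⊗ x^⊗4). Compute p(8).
p(8) = 6

A tropical monomial a ⊗ x^⊗i evaluates to a + i · x. Evaluating each term at x = 8:
  Term 0 contributes 10 + 0 · 8 = 10
  Term 1 contributes -2 + 1 · 8 = 6
  Term 2 contributes -5 + 2 · 8 = 11
  Term 3 contributes 3 + 3 · 8 = 27
  Term 4 contributes 4 + 4 · 8 = 36
p(8) = ⊕ of these = min[10, 6, 11, 27, 36] = 6.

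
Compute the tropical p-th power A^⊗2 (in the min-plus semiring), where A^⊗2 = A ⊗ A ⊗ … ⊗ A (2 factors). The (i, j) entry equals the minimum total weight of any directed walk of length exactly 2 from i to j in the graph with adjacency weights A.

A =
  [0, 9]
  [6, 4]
A^⊗2 =
  [0, 9]
  [6, 8]

Each entry (A^⊗2)_ij equals the minimum over all length-2 walks i = v_0 → v_1 → … → v_2 = j of Σ_t A[v_t][v_{t+1}]. For example, for (i, j) = (0, 1) we minimise over 2 possible intermediate vertex sequences; the minimum is 9, attained along the walk 0 → 0 → 1.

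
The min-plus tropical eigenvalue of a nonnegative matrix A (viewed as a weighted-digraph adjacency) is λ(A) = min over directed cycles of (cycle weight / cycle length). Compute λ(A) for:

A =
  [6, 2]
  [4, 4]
λ(A) = 3

Enumerate directed cycles and compute their means (weight / length). Sample:
  cycle 0 → 0: weight = 6, length = 1, mean = 6/1 ≈ 6.000
  cycle 1 → 1: weight = 4, length = 1, mean = 4/1 ≈ 4.000
  cycle 0 → 1 → 0: weight = 6, length = 2, mean = 6/2 ≈ 3.000
  cycle 1 → 0 → 1: weight = 6, length = 2, mean = 6/2 ≈ 3.000
Minimum mean = 3.000, attained e.g. along the cycle 0 → 1 → 0 with weight 6 and length 2. So λ(A) = 6/2 = 3.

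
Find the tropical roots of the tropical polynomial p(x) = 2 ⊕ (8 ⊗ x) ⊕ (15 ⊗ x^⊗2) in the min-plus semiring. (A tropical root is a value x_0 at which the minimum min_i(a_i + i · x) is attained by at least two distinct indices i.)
Roots: {-7, -6}

Each tropical root is a break point of the lower envelope of the lines y = a_i + i · x (there are 3 lines, with slopes 0, 1, ..., 2). Only the lines that attain the minimum somewhere contribute to roots; other lines are dominated. Here the surviving (envelope) indices are i = 2, i = 1, i = 0.
Intersections between consecutive envelope lines give the roots: for adjacent envelope indices i < j the intersection is x = (a_i − a_j) / (j − i). Reading off the sorted break points: {-7, -6}.
Verification: at each break x_0, at least two indices attain the minimum of min_i(a_i + i · x_0).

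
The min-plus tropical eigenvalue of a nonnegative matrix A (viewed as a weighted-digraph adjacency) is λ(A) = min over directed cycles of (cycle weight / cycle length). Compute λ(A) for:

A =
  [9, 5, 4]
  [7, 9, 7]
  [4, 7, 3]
λ(A) = 3

Enumerate directed cycles and compute their means (weight / length). Sample:
  cycle 0 → 0: weight = 9, length = 1, mean = 9/1 ≈ 9.000
  cycle 1 → 1: weight = 9, length = 1, mean = 9/1 ≈ 9.000
  cycle 2 → 2: weight = 3, length = 1, mean = 3/1 ≈ 3.000
  cycle 0 → 1 → 0: weight = 12, length = 2, mean = 12/2 ≈ 6.000
  cycle 0 → 2 → 0: weight = 8, length = 2, mean = 8/2 ≈ 4.000
  cycle 1 → 0 → 1: weight = 12, length = 2, mean = 12/2 ≈ 6.000
Minimum mean = 3.000, attained e.g. along the cycle 2 → 2 with weight 3 and length 1. So λ(A) = 3/1 = 3.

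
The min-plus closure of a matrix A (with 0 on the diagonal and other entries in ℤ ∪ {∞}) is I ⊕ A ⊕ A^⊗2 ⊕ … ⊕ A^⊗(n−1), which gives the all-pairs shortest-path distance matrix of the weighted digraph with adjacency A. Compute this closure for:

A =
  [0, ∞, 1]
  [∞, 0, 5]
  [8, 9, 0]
Closure =
  [0, 10, 1]
  [13, 0, 5]
  [8, 9, 0]

This is the Floyd-Warshall all-pairs shortest-path computation. For each intermediate vertex k = 0, 1, …, 2, update dist[i][j] ← min(dist[i][j], dist[i][k] + dist[k][j]). The final matrix gives, for each (i, j), the minimum total weight of any directed path from i to j (possibly empty when i = j).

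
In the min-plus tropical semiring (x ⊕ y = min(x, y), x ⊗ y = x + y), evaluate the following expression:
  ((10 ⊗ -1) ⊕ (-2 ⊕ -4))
((10 ⊗ -1) ⊕ (-2 ⊕ -4)) = -4

Expand innermost to outermost. Recall ⊕ takes the minimum of its arguments and ⊗ takes their sum. Working out the expression ((10 ⊗ -1) ⊕ (-2 ⊕ -4)) gives -4.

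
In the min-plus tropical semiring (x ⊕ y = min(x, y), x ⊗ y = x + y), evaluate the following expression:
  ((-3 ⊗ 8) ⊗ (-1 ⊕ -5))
((-3 ⊗ 8) ⊗ (-1 ⊕ -5)) = 0

Expand innermost to outermost. Recall ⊕ takes the minimum of its arguments and ⊗ takes their sum. Working out the expression ((-3 ⊗ 8) ⊗ (-1 ⊕ -5)) gives 0.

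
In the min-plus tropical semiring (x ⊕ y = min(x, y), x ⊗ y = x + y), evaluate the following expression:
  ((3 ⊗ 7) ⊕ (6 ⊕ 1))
((3 ⊗ 7) ⊕ (6 ⊕ 1)) = 1

Expand innermost to outermost. Recall ⊕ takes the minimum of its arguments and ⊗ takes their sum. Working out the expression ((3 ⊗ 7) ⊕ (6 ⊕ 1)) gives 1.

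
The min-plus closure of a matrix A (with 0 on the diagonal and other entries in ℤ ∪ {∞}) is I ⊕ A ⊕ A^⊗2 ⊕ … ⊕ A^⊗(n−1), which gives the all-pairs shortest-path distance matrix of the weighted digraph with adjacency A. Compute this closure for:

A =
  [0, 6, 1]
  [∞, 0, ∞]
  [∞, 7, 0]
Closure =
  [0, 6, 1]
  [∞, 0, ∞]
  [∞, 7, 0]

This is the Floyd-Warshall all-pairs shortest-path computation. For each intermediate vertex k = 0, 1, …, 2, update dist[i][j] ← min(dist[i][j], dist[i][k] + dist[k][j]). The final matrix gives, for each (i, j), the minimum total weight of any directed path from i to j (possibly empty when i = j).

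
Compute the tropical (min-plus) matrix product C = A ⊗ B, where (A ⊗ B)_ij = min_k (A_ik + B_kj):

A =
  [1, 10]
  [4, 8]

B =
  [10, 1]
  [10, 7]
A ⊗ B =
  [11, 2]
  [14, 5]

Apply the min-plus product entry-by-entry:
  C[0][0] = min over k of (A[0][0] + B[0][0] = 1 + 10 = 11, A[0][1] + B[1][0] = 10 + 10 = 20) = 11 (attained at k = 0)
  C[0][1] = min over k of (A[0][0] + B[0][1] = 1 + 1 = 2, A[0][1] + B[1][1] = 10 + 7 = 17) = 2 (attained at k = 0)
  C[1][0] = min over k of (A[1][0] + B[0][0] = 4 + 10 = 14, A[1][1] + B[1][0] = 8 + 10 = 18) = 14 (attained at k = 0)
  C[1][1] = min over k of (A[1][0] + B[0][1] = 4 + 1 = 5, A[1][1] + B[1][1] = 8 + 7 = 15) = 5 (attained at k = 0)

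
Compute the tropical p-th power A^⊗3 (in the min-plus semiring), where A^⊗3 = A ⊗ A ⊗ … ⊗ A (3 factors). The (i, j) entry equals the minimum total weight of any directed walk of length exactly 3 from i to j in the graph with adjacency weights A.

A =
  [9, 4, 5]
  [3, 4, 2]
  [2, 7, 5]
A^⊗3 =
  [8, 11, 10]
  [8, 8, 9]
  [9, 10, 8]

Each entry (A^⊗3)_ij equals the minimum over all length-3 walks i = v_0 → v_1 → … → v_3 = j of Σ_t A[v_t][v_{t+1}]. For example, for (i, j) = (0, 2) we minimise over 9 possible intermediate vertex sequences; the minimum is 10, attained along the walk 0 → 1 → 1 → 2.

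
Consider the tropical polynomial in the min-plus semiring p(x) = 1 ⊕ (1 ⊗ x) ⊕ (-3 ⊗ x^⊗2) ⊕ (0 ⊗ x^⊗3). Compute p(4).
p(4) = 1

A tropical monomial a ⊗ x^⊗i evaluates to a + i · x. Evaluating each term at x = 4:
  Term 0 contributes 1 + 0 · 4 = 1
  Term 1 contributes 1 + 1 · 4 = 5
  Term 2 contributes -3 + 2 · 4 = 5
  Term 3 contributes 0 + 3 · 4 = 12
p(4) = ⊕ of these = min[1, 5, 5, 12] = 1.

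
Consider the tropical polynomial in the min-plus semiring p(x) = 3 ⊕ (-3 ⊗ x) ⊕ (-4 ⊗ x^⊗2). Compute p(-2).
p(-2) = -8

A tropical monomial a ⊗ x^⊗i evaluates to a + i · x. Evaluating each term at x = -2:
  Term 0 contributes 3 + 0 · -2 = 3
  Term 1 contributes -3 + 1 · -2 = -5
  Term 2 contributes -4 + 2 · -2 = -8
p(-2) = ⊕ of these = min[3, -5, -8] = -8.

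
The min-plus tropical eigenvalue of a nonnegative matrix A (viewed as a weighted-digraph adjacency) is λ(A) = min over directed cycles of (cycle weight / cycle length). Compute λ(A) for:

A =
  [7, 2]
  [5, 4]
λ(A) = 7/2

Enumerate directed cycles and compute their means (weight / length). Sample:
  cycle 0 → 0: weight = 7, length = 1, mean = 7/1 ≈ 7.000
  cycle 1 → 1: weight = 4, length = 1, mean = 4/1 ≈ 4.000
  cycle 0 → 1 → 0: weight = 7, length = 2, mean = 7/2 ≈ 3.500
  cycle 1 → 0 → 1: weight = 7, length = 2, mean = 7/2 ≈ 3.500
Minimum mean = 3.500, attained e.g. along the cycle 0 → 1 → 0 with weight 7 and length 2. So λ(A) = 7/2 = 7/2.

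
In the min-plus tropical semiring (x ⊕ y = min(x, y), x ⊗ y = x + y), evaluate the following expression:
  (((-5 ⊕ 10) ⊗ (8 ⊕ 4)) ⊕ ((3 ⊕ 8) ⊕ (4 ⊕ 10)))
(((-5 ⊕ 10) ⊗ (8 ⊕ 4)) ⊕ ((3 ⊕ 8) ⊕ (4 ⊕ 10))) = -1

Expand innermost to outermost. Recall ⊕ takes the minimum of its arguments and ⊗ takes their sum. Working out the expression (((-5 ⊕ 10) ⊗ (8 ⊕ 4)) ⊕ ((3 ⊕ 8) ⊕ (4 ⊕ 10))) gives -1.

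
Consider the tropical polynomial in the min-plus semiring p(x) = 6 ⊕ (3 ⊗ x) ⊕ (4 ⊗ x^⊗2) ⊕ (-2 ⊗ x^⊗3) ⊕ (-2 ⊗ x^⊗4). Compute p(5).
p(5) = 6

A tropical monomial a ⊗ x^⊗i evaluates to a + i · x. Evaluating each term at x = 5:
  Term 0 contributes 6 + 0 · 5 = 6
  Term 1 contributes 3 + 1 · 5 = 8
  Term 2 contributes 4 + 2 · 5 = 14
  Term 3 contributes -2 + 3 · 5 = 13
  Term 4 contributes -2 + 4 · 5 = 18
p(5) = ⊕ of these = min[6, 8, 14, 13, 18] = 6.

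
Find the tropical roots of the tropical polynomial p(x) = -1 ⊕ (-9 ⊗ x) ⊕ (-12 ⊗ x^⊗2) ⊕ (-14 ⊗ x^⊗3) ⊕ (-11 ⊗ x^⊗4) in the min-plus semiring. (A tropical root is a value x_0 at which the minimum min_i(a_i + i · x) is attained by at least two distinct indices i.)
Roots: {-3, 2, 3, 8}

Each tropical root is a break point of the lower envelope of the lines y = a_i + i · x (there are 5 lines, with slopes 0, 1, ..., 4). Only the lines that attain the minimum somewhere contribute to roots; other lines are dominated. Here the surviving (envelope) indices are i = 4, i = 3, i = 2, i = 1, i = 0.
Intersections between consecutive envelope lines give the roots: for adjacent envelope indices i < j the intersection is x = (a_i − a_j) / (j − i). Reading off the sorted break points: {-3, 2, 3, 8}.
Verification: at each break x_0, at least two indices attain the minimum of min_i(a_i + i · x_0).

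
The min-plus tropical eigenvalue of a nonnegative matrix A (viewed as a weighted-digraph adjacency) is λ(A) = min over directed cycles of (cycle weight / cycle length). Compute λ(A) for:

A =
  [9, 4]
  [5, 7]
λ(A) = 9/2

Enumerate directed cycles and compute their means (weight / length). Sample:
  cycle 0 → 0: weight = 9, length = 1, mean = 9/1 ≈ 9.000
  cycle 1 → 1: weight = 7, length = 1, mean = 7/1 ≈ 7.000
  cycle 0 → 1 → 0: weight = 9, length = 2, mean = 9/2 ≈ 4.500
  cycle 1 → 0 → 1: weight = 9, length = 2, mean = 9/2 ≈ 4.500
Minimum mean = 4.500, attained e.g. along the cycle 0 → 1 → 0 with weight 9 and length 2. So λ(A) = 9/2 = 9/2.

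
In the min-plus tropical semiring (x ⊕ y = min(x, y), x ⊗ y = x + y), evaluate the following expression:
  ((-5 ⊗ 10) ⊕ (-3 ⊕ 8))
((-5 ⊗ 10) ⊕ (-3 ⊕ 8)) = -3

Expand innermost to outermost. Recall ⊕ takes the minimum of its arguments and ⊗ takes their sum. Working out the expression ((-5 ⊗ 10) ⊕ (-3 ⊕ 8)) gives -3.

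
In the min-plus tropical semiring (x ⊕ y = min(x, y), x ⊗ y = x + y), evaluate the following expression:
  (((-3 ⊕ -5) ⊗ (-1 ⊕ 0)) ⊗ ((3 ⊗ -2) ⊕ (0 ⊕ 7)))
(((-3 ⊕ -5) ⊗ (-1 ⊕ 0)) ⊗ ((3 ⊗ -2) ⊕ (0 ⊕ 7))) = -6

Expand innermost to outermost. Recall ⊕ takes the minimum of its arguments and ⊗ takes their sum. Working out the expression (((-3 ⊕ -5) ⊗ (-1 ⊕ 0)) ⊗ ((3 ⊗ -2) ⊕ (0 ⊕ 7))) gives -6.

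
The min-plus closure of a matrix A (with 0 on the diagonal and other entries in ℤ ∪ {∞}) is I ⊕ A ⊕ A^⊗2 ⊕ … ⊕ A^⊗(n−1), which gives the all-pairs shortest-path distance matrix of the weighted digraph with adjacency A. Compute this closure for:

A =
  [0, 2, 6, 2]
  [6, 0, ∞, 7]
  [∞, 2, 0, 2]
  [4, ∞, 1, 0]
Closure =
  [0, 2, 3, 2]
  [6, 0, 8, 7]
  [6, 2, 0, 2]
  [4, 3, 1, 0]

This is the Floyd-Warshall all-pairs shortest-path computation. For each intermediate vertex k = 0, 1, …, 3, update dist[i][j] ← min(dist[i][j], dist[i][k] + dist[k][j]). The final matrix gives, for each (i, j), the minimum total weight of any directed path from i to j (possibly empty when i = j).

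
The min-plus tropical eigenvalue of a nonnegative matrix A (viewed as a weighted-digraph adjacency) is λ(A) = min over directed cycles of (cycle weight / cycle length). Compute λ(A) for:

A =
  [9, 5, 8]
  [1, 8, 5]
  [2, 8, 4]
λ(A) = 3

Enumerate directed cycles and compute their means (weight / length). Sample:
  cycle 0 → 0: weight = 9, length = 1, mean = 9/1 ≈ 9.000
  cycle 1 → 1: weight = 8, length = 1, mean = 8/1 ≈ 8.000
  cycle 2 → 2: weight = 4, length = 1, mean = 4/1 ≈ 4.000
  cycle 0 → 1 → 0: weight = 6, length = 2, mean = 6/2 ≈ 3.000
  cycle 0 → 2 → 0: weight = 10, length = 2, mean = 10/2 ≈ 5.000
  cycle 1 → 0 → 1: weight = 6, length = 2, mean = 6/2 ≈ 3.000
Minimum mean = 3.000, attained e.g. along the cycle 0 → 1 → 0 with weight 6 and length 2. So λ(A) = 6/2 = 3.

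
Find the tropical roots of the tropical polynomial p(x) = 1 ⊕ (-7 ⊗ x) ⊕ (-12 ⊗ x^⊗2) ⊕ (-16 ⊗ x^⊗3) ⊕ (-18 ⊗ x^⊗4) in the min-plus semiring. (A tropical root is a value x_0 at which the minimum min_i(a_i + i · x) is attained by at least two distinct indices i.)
Roots: {2, 4, 5, 8}

Each tropical root is a break point of the lower envelope of the lines y = a_i + i · x (there are 5 lines, with slopes 0, 1, ..., 4). Only the lines that attain the minimum somewhere contribute to roots; other lines are dominated. Here the surviving (envelope) indices are i = 4, i = 3, i = 2, i = 1, i = 0.
Intersections between consecutive envelope lines give the roots: for adjacent envelope indices i < j the intersection is x = (a_i − a_j) / (j − i). Reading off the sorted break points: {2, 4, 5, 8}.
Verification: at each break x_0, at least two indices attain the minimum of min_i(a_i + i · x_0).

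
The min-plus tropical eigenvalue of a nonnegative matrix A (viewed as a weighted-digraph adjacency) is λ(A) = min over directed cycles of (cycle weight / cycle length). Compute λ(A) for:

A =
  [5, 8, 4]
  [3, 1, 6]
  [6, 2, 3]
λ(A) = 1

Enumerate directed cycles and compute their means (weight / length). Sample:
  cycle 0 → 0: weight = 5, length = 1, mean = 5/1 ≈ 5.000
  cycle 1 → 1: weight = 1, length = 1, mean = 1/1 ≈ 1.000
  cycle 2 → 2: weight = 3, length = 1, mean = 3/1 ≈ 3.000
  cycle 0 → 1 → 0: weight = 11, length = 2, mean = 11/2 ≈ 5.500
  cycle 0 → 2 → 0: weight = 10, length = 2, mean = 10/2 ≈ 5.000
  cycle 1 → 0 → 1: weight = 11, length = 2, mean = 11/2 ≈ 5.500
Minimum mean = 1.000, attained e.g. along the cycle 1 → 1 with weight 1 and length 1. So λ(A) = 1/1 = 1.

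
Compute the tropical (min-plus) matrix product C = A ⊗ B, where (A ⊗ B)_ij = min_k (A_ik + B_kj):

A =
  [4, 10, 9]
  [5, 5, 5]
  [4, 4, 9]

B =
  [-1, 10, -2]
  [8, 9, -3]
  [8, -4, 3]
A ⊗ B =
  [3, 5, 2]
  [4, 1, 2]
  [3, 5, 1]

Apply the min-plus product entry-by-entry:
  C[0][0] = min over k of (A[0][0] + B[0][0] = 4 + -1 = 3, A[0][1] + B[1][0] = 10 + 8 = 18, A[0][2] + B[2][0] = 9 + 8 = 17) = 3 (attained at k = 0)
  C[0][1] = min over k of (A[0][0] + B[0][1] = 4 + 10 = 14, A[0][1] + B[1][1] = 10 + 9 = 19, A[0][2] + B[2][1] = 9 + -4 = 5) = 5 (attained at k = 2)
  C[0][2] = min over k of (A[0][0] + B[0][2] = 4 + -2 = 2, A[0][1] + B[1][2] = 10 + -3 = 7, A[0][2] + B[2][2] = 9 + 3 = 12) = 2 (attained at k = 0)
  C[1][0] = min over k of (A[1][0] + B[0][0] = 5 + -1 = 4, A[1][1] + B[1][0] = 5 + 8 = 13, A[1][2] + B[2][0] = 5 + 8 = 13) = 4 (attained at k = 0)
  C[1][1] = min over k of (A[1][0] + B[0][1] = 5 + 10 = 15, A[1][1] + B[1][1] = 5 + 9 = 14, A[1][2] + B[2][1] = 5 + -4 = 1) = 1 (attained at k = 2)
  C[1][2] = min over k of (A[1][0] + B[0][2] = 5 + -2 = 3, A[1][1] + B[1][2] = 5 + -3 = 2, A[1][2] + B[2][2] = 5 + 3 = 8) = 2 (attained at k = 1)
  C[2][0] = min over k of (A[2][0] + B[0][0] = 4 + -1 = 3, A[2][1] + B[1][0] = 4 + 8 = 12, A[2][2] + B[2][0] = 9 + 8 = 17) = 3 (attained at k = 0)
  C[2][1] = min over k of (A[2][0] + B[0][1] = 4 + 10 = 14, A[2][1] + B[1][1] = 4 + 9 = 13, A[2][2] + B[2][1] = 9 + -4 = 5) = 5 (attained at k = 2)
  C[2][2] = min over k of (A[2][0] + B[0][2] = 4 + -2 = 2, A[2][1] + B[1][2] = 4 + -3 = 1, A[2][2] + B[2][2] = 9 + 3 = 12) = 1 (attained at k = 1)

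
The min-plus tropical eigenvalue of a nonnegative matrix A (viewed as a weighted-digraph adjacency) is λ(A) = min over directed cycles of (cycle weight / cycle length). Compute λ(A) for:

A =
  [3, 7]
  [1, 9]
λ(A) = 3

Enumerate directed cycles and compute their means (weight / length). Sample:
  cycle 0 → 0: weight = 3, length = 1, mean = 3/1 ≈ 3.000
  cycle 1 → 1: weight = 9, length = 1, mean = 9/1 ≈ 9.000
  cycle 0 → 1 → 0: weight = 8, length = 2, mean = 8/2 ≈ 4.000
  cycle 1 → 0 → 1: weight = 8, length = 2, mean = 8/2 ≈ 4.000
Minimum mean = 3.000, attained e.g. along the cycle 0 → 0 with weight 3 and length 1. So λ(A) = 3/1 = 3.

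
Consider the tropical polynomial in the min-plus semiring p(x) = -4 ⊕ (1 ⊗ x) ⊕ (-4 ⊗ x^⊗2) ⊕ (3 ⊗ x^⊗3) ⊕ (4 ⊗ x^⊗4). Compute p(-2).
p(-2) = -8

A tropical monomial a ⊗ x^⊗i evaluates to a + i · x. Evaluating each term at x = -2:
  Term 0 contributes -4 + 0 · -2 = -4
  Term 1 contributes 1 + 1 · -2 = -1
  Term 2 contributes -4 + 2 · -2 = -8
  Term 3 contributes 3 + 3 · -2 = -3
  Term 4 contributes 4 + 4 · -2 = -4
p(-2) = ⊕ of these = min[-4, -1, -8, -3, -4] = -8.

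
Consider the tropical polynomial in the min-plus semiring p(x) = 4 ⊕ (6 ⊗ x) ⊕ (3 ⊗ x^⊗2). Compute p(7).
p(7) = 4

A tropical monomial a ⊗ x^⊗i evaluates to a + i · x. Evaluating each term at x = 7:
  Term 0 contributes 4 + 0 · 7 = 4
  Term 1 contributes 6 + 1 · 7 = 13
  Term 2 contributes 3 + 2 · 7 = 17
p(7) = ⊕ of these = min[4, 13, 17] = 4.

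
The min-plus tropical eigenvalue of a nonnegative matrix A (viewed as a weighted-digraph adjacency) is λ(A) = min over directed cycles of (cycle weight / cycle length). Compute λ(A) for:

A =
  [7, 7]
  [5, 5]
λ(A) = 5

Enumerate directed cycles and compute their means (weight / length). Sample:
  cycle 0 → 0: weight = 7, length = 1, mean = 7/1 ≈ 7.000
  cycle 1 → 1: weight = 5, length = 1, mean = 5/1 ≈ 5.000
  cycle 0 → 1 → 0: weight = 12, length = 2, mean = 12/2 ≈ 6.000
  cycle 1 → 0 → 1: weight = 12, length = 2, mean = 12/2 ≈ 6.000
Minimum mean = 5.000, attained e.g. along the cycle 1 → 1 with weight 5 and length 1. So λ(A) = 5/1 = 5.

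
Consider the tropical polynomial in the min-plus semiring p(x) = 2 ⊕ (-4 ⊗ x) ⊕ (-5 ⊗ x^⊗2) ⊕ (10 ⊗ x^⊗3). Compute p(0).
p(0) = -5

A tropical monomial a ⊗ x^⊗i evaluates to a + i · x. Evaluating each term at x = 0:
  Term 0 contributes 2 + 0 · 0 = 2
  Term 1 contributes -4 + 1 · 0 = -4
  Term 2 contributes -5 + 2 · 0 = -5
  Term 3 contributes 10 + 3 · 0 = 10
p(0) = ⊕ of these = min[2, -4, -5, 10] = -5.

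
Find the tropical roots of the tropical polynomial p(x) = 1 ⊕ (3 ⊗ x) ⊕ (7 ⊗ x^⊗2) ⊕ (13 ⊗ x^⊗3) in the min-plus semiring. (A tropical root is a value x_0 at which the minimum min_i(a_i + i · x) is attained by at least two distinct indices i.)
Roots: {-6, -4, -2}

Each tropical root is a break point of the lower envelope of the lines y = a_i + i · x (there are 4 lines, with slopes 0, 1, ..., 3). Only the lines that attain the minimum somewhere contribute to roots; other lines are dominated. Here the surviving (envelope) indices are i = 3, i = 2, i = 1, i = 0.
Intersections between consecutive envelope lines give the roots: for adjacent envelope indices i < j the intersection is x = (a_i − a_j) / (j − i). Reading off the sorted break points: {-6, -4, -2}.
Verification: at each break x_0, at least two indices attain the minimum of min_i(a_i + i · x_0).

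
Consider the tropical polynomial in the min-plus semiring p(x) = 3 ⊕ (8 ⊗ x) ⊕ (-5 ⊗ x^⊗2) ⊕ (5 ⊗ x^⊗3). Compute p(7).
p(7) = 3

A tropical monomial a ⊗ x^⊗i evaluates to a + i · x. Evaluating each term at x = 7:
  Term 0 contributes 3 + 0 · 7 = 3
  Term 1 contributes 8 + 1 · 7 = 15
  Term 2 contributes -5 + 2 · 7 = 9
  Term 3 contributes 5 + 3 · 7 = 26
p(7) = ⊕ of these = min[3, 15, 9, 26] = 3.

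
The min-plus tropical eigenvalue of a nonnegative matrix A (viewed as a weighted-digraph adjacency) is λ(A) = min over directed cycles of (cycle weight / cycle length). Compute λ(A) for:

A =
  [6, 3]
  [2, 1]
λ(A) = 1

Enumerate directed cycles and compute their means (weight / length). Sample:
  cycle 0 → 0: weight = 6, length = 1, mean = 6/1 ≈ 6.000
  cycle 1 → 1: weight = 1, length = 1, mean = 1/1 ≈ 1.000
  cycle 0 → 1 → 0: weight = 5, length = 2, mean = 5/2 ≈ 2.500
  cycle 1 → 0 → 1: weight = 5, length = 2, mean = 5/2 ≈ 2.500
Minimum mean = 1.000, attained e.g. along the cycle 1 → 1 with weight 1 and length 1. So λ(A) = 1/1 = 1.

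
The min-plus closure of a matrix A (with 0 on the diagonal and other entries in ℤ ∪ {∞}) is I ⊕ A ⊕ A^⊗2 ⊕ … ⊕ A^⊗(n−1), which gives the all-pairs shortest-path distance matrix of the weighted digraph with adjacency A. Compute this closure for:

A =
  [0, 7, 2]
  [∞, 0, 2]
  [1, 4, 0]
Closure =
  [0, 6, 2]
  [3, 0, 2]
  [1, 4, 0]

This is the Floyd-Warshall all-pairs shortest-path computation. For each intermediate vertex k = 0, 1, …, 2, update dist[i][j] ← min(dist[i][j], dist[i][k] + dist[k][j]). The final matrix gives, for each (i, j), the minimum total weight of any directed path from i to j (possibly empty when i = j).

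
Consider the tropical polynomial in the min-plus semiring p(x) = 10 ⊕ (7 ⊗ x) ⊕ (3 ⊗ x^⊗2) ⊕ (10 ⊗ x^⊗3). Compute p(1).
p(1) = 5

A tropical monomial a ⊗ x^⊗i evaluates to a + i · x. Evaluating each term at x = 1:
  Term 0 contributes 10 + 0 · 1 = 10
  Term 1 contributes 7 + 1 · 1 = 8
  Term 2 contributes 3 + 2 · 1 = 5
  Term 3 contributes 10 + 3 · 1 = 13
p(1) = ⊕ of these = min[10, 8, 5, 13] = 5.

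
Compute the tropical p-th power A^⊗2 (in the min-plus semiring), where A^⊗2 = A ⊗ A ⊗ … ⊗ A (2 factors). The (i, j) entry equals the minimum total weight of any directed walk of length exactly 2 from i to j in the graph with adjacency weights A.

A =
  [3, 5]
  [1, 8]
A^⊗2 =
  [6, 8]
  [4, 6]

Each entry (A^⊗2)_ij equals the minimum over all length-2 walks i = v_0 → v_1 → … → v_2 = j of Σ_t A[v_t][v_{t+1}]. For example, for (i, j) = (0, 1) we minimise over 2 possible intermediate vertex sequences; the minimum is 8, attained along the walk 0 → 0 → 1.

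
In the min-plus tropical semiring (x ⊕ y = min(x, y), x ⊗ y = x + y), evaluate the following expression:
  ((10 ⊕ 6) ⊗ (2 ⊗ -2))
((10 ⊕ 6) ⊗ (2 ⊗ -2)) = 6

Expand innermost to outermost. Recall ⊕ takes the minimum of its arguments and ⊗ takes their sum. Working out the expression ((10 ⊕ 6) ⊗ (2 ⊗ -2)) gives 6.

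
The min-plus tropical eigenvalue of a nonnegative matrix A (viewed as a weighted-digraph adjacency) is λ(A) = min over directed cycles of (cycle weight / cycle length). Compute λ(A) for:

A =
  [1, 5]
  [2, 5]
λ(A) = 1

Enumerate directed cycles and compute their means (weight / length). Sample:
  cycle 0 → 0: weight = 1, length = 1, mean = 1/1 ≈ 1.000
  cycle 1 → 1: weight = 5, length = 1, mean = 5/1 ≈ 5.000
  cycle 0 → 1 → 0: weight = 7, length = 2, mean = 7/2 ≈ 3.500
  cycle 1 → 0 → 1: weight = 7, length = 2, mean = 7/2 ≈ 3.500
Minimum mean = 1.000, attained e.g. along the cycle 0 → 0 with weight 1 and length 1. So λ(A) = 1/1 = 1.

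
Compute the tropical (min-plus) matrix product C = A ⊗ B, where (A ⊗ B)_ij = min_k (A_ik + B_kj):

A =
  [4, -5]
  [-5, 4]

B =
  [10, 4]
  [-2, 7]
A ⊗ B =
  [-7, 2]
  [2, -1]

Apply the min-plus product entry-by-entry:
  C[0][0] = min over k of (A[0][0] + B[0][0] = 4 + 10 = 14, A[0][1] + B[1][0] = -5 + -2 = -7) = -7 (attained at k = 1)
  C[0][1] = min over k of (A[0][0] + B[0][1] = 4 + 4 = 8, A[0][1] + B[1][1] = -5 + 7 = 2) = 2 (attained at k = 1)
  C[1][0] = min over k of (A[1][0] + B[0][0] = -5 + 10 = 5, A[1][1] + B[1][0] = 4 + -2 = 2) = 2 (attained at k = 1)
  C[1][1] = min over k of (A[1][0] + B[0][1] = -5 + 4 = -1, A[1][1] + B[1][1] = 4 + 7 = 11) = -1 (attained at k = 0)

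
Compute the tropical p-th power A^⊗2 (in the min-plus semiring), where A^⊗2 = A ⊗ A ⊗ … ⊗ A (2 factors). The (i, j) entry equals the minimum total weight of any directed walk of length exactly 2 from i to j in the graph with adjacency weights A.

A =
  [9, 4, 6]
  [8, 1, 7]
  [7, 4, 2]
A^⊗2 =
  [12, 5, 8]
  [9, 2, 8]
  [9, 5, 4]

Each entry (A^⊗2)_ij equals the minimum over all length-2 walks i = v_0 → v_1 → … → v_2 = j of Σ_t A[v_t][v_{t+1}]. For example, for (i, j) = (0, 2) we minimise over 3 possible intermediate vertex sequences; the minimum is 8, attained along the walk 0 → 2 → 2.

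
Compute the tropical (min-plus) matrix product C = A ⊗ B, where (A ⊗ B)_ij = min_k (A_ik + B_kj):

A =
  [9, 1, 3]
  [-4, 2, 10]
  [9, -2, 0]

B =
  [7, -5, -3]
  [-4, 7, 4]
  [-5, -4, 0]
A ⊗ B =
  [-3, -1, 3]
  [-2, -9, -7]
  [-6, -4, 0]

Apply the min-plus product entry-by-entry:
  C[0][0] = min over k of (A[0][0] + B[0][0] = 9 + 7 = 16, A[0][1] + B[1][0] = 1 + -4 = -3, A[0][2] + B[2][0] = 3 + -5 = -2) = -3 (attained at k = 1)
  C[0][1] = min over k of (A[0][0] + B[0][1] = 9 + -5 = 4, A[0][1] + B[1][1] = 1 + 7 = 8, A[0][2] + B[2][1] = 3 + -4 = -1) = -1 (attained at k = 2)
  C[0][2] = min over k of (A[0][0] + B[0][2] = 9 + -3 = 6, A[0][1] + B[1][2] = 1 + 4 = 5, A[0][2] + B[2][2] = 3 + 0 = 3) = 3 (attained at k = 2)
  C[1][0] = min over k of (A[1][0] + B[0][0] = -4 + 7 = 3, A[1][1] + B[1][0] = 2 + -4 = -2, A[1][2] + B[2][0] = 10 + -5 = 5) = -2 (attained at k = 1)
  C[1][1] = min over k of (A[1][0] + B[0][1] = -4 + -5 = -9, A[1][1] + B[1][1] = 2 + 7 = 9, A[1][2] + B[2][1] = 10 + -4 = 6) = -9 (attained at k = 0)
  C[1][2] = min over k of (A[1][0] + B[0][2] = -4 + -3 = -7, A[1][1] + B[1][2] = 2 + 4 = 6, A[1][2] + B[2][2] = 10 + 0 = 10) = -7 (attained at k = 0)
  C[2][0] = min over k of (A[2][0] + B[0][0] = 9 + 7 = 16, A[2][1] + B[1][0] = -2 + -4 = -6, A[2][2] + B[2][0] = 0 + -5 = -5) = -6 (attained at k = 1)
  C[2][1] = min over k of (A[2][0] + B[0][1] = 9 + -5 = 4, A[2][1] + B[1][1] = -2 + 7 = 5, A[2][2] + B[2][1] = 0 + -4 = -4) = -4 (attained at k = 2)
  C[2][2] = min over k of (A[2][0] + B[0][2] = 9 + -3 = 6, A[2][1] + B[1][2] = -2 + 4 = 2, A[2][2] + B[2][2] = 0 + 0 = 0) = 0 (attained at k = 2)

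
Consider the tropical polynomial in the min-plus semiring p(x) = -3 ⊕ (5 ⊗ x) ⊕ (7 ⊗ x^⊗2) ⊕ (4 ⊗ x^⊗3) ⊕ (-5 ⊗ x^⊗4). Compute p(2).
p(2) = -3

A tropical monomial a ⊗ x^⊗i evaluates to a + i · x. Evaluating each term at x = 2:
  Term 0 contributes -3 + 0 · 2 = -3
  Term 1 contributes 5 + 1 · 2 = 7
  Term 2 contributes 7 + 2 · 2 = 11
  Term 3 contributes 4 + 3 · 2 = 10
  Term 4 contributes -5 + 4 · 2 = 3
p(2) = ⊕ of these = min[-3, 7, 11, 10, 3] = -3.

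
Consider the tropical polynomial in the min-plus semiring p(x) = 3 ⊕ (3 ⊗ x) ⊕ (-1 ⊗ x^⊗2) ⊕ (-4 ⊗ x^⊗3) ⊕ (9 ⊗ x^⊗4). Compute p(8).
p(8) = 3

A tropical monomial a ⊗ x^⊗i evaluates to a + i · x. Evaluating each term at x = 8:
  Term 0 contributes 3 + 0 · 8 = 3
  Term 1 contributes 3 + 1 · 8 = 11
  Term 2 contributes -1 + 2 · 8 = 15
  Term 3 contributes -4 + 3 · 8 = 20
  Term 4 contributes 9 + 4 · 8 = 41
p(8) = ⊕ of these = min[3, 11, 15, 20, 41] = 3.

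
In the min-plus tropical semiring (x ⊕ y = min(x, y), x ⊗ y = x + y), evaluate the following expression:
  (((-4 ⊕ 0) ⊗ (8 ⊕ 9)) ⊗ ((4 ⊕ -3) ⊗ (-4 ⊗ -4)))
(((-4 ⊕ 0) ⊗ (8 ⊕ 9)) ⊗ ((4 ⊕ -3) ⊗ (-4 ⊗ -4))) = -7

Expand innermost to outermost. Recall ⊕ takes the minimum of its arguments and ⊗ takes their sum. Working out the expression (((-4 ⊕ 0) ⊗ (8 ⊕ 9)) ⊗ ((4 ⊕ -3) ⊗ (-4 ⊗ -4))) gives -7.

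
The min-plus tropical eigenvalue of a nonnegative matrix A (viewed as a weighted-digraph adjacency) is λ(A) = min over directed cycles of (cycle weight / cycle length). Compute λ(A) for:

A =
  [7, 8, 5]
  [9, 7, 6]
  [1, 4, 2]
λ(A) = 2

Enumerate directed cycles and compute their means (weight / length). Sample:
  cycle 0 → 0: weight = 7, length = 1, mean = 7/1 ≈ 7.000
  cycle 1 → 1: weight = 7, length = 1, mean = 7/1 ≈ 7.000
  cycle 2 → 2: weight = 2, length = 1, mean = 2/1 ≈ 2.000
  cycle 0 → 1 → 0: weight = 17, length = 2, mean = 17/2 ≈ 8.500
  cycle 0 → 2 → 0: weight = 6, length = 2, mean = 6/2 ≈ 3.000
  cycle 1 → 0 → 1: weight = 17, length = 2, mean = 17/2 ≈ 8.500
Minimum mean = 2.000, attained e.g. along the cycle 2 → 2 with weight 2 and length 1. So λ(A) = 2/1 = 2.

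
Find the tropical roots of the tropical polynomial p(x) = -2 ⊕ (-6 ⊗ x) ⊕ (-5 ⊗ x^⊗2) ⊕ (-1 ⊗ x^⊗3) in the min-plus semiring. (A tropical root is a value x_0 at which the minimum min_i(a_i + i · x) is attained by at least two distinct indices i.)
Roots: {-4, -1, 4}

Each tropical root is a break point of the lower envelope of the lines y = a_i + i · x (there are 4 lines, with slopes 0, 1, ..., 3). Only the lines that attain the minimum somewhere contribute to roots; other lines are dominated. Here the surviving (envelope) indices are i = 3, i = 2, i = 1, i = 0.
Intersections between consecutive envelope lines give the roots: for adjacent envelope indices i < j the intersection is x = (a_i − a_j) / (j − i). Reading off the sorted break points: {-4, -1, 4}.
Verification: at each break x_0, at least two indices attain the minimum of min_i(a_i + i · x_0).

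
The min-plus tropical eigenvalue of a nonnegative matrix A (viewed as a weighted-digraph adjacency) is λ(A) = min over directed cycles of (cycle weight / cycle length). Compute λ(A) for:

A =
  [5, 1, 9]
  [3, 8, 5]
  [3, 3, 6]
λ(A) = 2

Enumerate directed cycles and compute their means (weight / length). Sample:
  cycle 0 → 0: weight = 5, length = 1, mean = 5/1 ≈ 5.000
  cycle 1 → 1: weight = 8, length = 1, mean = 8/1 ≈ 8.000
  cycle 2 → 2: weight = 6, length = 1, mean = 6/1 ≈ 6.000
  cycle 0 → 1 → 0: weight = 4, length = 2, mean = 4/2 ≈ 2.000
  cycle 0 → 2 → 0: weight = 12, length = 2, mean = 12/2 ≈ 6.000
  cycle 1 → 0 → 1: weight = 4, length = 2, mean = 4/2 ≈ 2.000
Minimum mean = 2.000, attained e.g. along the cycle 0 → 1 → 0 with weight 4 and length 2. So λ(A) = 4/2 = 2.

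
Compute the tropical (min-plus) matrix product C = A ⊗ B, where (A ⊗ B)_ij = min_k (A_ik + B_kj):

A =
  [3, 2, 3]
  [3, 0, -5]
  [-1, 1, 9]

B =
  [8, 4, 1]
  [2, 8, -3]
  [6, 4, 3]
A ⊗ B =
  [4, 7, -1]
  [1, -1, -3]
  [3, 3, -2]

Apply the min-plus product entry-by-entry:
  C[0][0] = min over k of (A[0][0] + B[0][0] = 3 + 8 = 11, A[0][1] + B[1][0] = 2 + 2 = 4, A[0][2] + B[2][0] = 3 + 6 = 9) = 4 (attained at k = 1)
  C[0][1] = min over k of (A[0][0] + B[0][1] = 3 + 4 = 7, A[0][1] + B[1][1] = 2 + 8 = 10, A[0][2] + B[2][1] = 3 + 4 = 7) = 7 (attained at k = 0)
  C[0][2] = min over k of (A[0][0] + B[0][2] = 3 + 1 = 4, A[0][1] + B[1][2] = 2 + -3 = -1, A[0][2] + B[2][2] = 3 + 3 = 6) = -1 (attained at k = 1)
  C[1][0] = min over k of (A[1][0] + B[0][0] = 3 + 8 = 11, A[1][1] + B[1][0] = 0 + 2 = 2, A[1][2] + B[2][0] = -5 + 6 = 1) = 1 (attained at k = 2)
  C[1][1] = min over k of (A[1][0] + B[0][1] = 3 + 4 = 7, A[1][1] + B[1][1] = 0 + 8 = 8, A[1][2] + B[2][1] = -5 + 4 = -1) = -1 (attained at k = 2)
  C[1][2] = min over k of (A[1][0] + B[0][2] = 3 + 1 = 4, A[1][1] + B[1][2] = 0 + -3 = -3, A[1][2] + B[2][2] = -5 + 3 = -2) = -3 (attained at k = 1)
  C[2][0] = min over k of (A[2][0] + B[0][0] = -1 + 8 = 7, A[2][1] + B[1][0] = 1 + 2 = 3, A[2][2] + B[2][0] = 9 + 6 = 15) = 3 (attained at k = 1)
  C[2][1] = min over k of (A[2][0] + B[0][1] = -1 + 4 = 3, A[2][1] + B[1][1] = 1 + 8 = 9, A[2][2] + B[2][1] = 9 + 4 = 13) = 3 (attained at k = 0)
  C[2][2] = min over k of (A[2][0] + B[0][2] = -1 + 1 = 0, A[2][1] + B[1][2] = 1 + -3 = -2, A[2][2] + B[2][2] = 9 + 3 = 12) = -2 (attained at k = 1)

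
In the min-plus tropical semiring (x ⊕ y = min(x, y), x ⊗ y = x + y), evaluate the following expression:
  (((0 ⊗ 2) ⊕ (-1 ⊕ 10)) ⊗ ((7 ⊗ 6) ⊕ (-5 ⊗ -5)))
(((0 ⊗ 2) ⊕ (-1 ⊕ 10)) ⊗ ((7 ⊗ 6) ⊕ (-5 ⊗ -5))) = -11

Expand innermost to outermost. Recall ⊕ takes the minimum of its arguments and ⊗ takes their sum. Working out the expression (((0 ⊗ 2) ⊕ (-1 ⊕ 10)) ⊗ ((7 ⊗ 6) ⊕ (-5 ⊗ -5))) gives -11.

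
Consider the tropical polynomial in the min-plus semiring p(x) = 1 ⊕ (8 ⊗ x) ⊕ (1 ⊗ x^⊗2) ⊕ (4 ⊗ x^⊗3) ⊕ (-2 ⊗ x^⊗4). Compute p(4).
p(4) = 1

A tropical monomial a ⊗ x^⊗i evaluates to a + i · x. Evaluating each term at x = 4:
  Term 0 contributes 1 + 0 · 4 = 1
  Term 1 contributes 8 + 1 · 4 = 12
  Term 2 contributes 1 + 2 · 4 = 9
  Term 3 contributes 4 + 3 · 4 = 16
  Term 4 contributes -2 + 4 · 4 = 14
p(4) = ⊕ of these = min[1, 12, 9, 16, 14] = 1.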